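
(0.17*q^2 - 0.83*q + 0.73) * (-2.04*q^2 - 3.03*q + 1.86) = -0.3468*q^4 + 1.1781*q^3 + 1.3419*q^2 - 3.7557*q + 1.3578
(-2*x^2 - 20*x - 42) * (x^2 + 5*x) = -2*x^4 - 30*x^3 - 142*x^2 - 210*x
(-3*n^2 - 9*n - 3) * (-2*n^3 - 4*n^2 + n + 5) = 6*n^5 + 30*n^4 + 39*n^3 - 12*n^2 - 48*n - 15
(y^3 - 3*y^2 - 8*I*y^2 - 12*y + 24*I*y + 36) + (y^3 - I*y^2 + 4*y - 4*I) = 2*y^3 - 3*y^2 - 9*I*y^2 - 8*y + 24*I*y + 36 - 4*I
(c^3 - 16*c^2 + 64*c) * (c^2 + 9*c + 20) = c^5 - 7*c^4 - 60*c^3 + 256*c^2 + 1280*c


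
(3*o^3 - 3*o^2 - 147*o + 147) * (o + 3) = 3*o^4 + 6*o^3 - 156*o^2 - 294*o + 441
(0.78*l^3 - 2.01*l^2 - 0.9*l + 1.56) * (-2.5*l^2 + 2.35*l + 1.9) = -1.95*l^5 + 6.858*l^4 - 0.991499999999999*l^3 - 9.834*l^2 + 1.956*l + 2.964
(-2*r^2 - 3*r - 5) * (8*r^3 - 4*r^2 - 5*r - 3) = -16*r^5 - 16*r^4 - 18*r^3 + 41*r^2 + 34*r + 15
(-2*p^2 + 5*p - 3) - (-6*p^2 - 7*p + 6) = 4*p^2 + 12*p - 9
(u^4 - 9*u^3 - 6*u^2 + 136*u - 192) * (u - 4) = u^5 - 13*u^4 + 30*u^3 + 160*u^2 - 736*u + 768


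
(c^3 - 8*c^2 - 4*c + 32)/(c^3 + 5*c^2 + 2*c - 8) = (c^2 - 10*c + 16)/(c^2 + 3*c - 4)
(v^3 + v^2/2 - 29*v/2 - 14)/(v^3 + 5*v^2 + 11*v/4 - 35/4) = 2*(v^2 - 3*v - 4)/(2*v^2 + 3*v - 5)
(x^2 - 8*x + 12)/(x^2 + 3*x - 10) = (x - 6)/(x + 5)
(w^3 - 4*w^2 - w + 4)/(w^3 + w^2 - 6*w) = (w^3 - 4*w^2 - w + 4)/(w*(w^2 + w - 6))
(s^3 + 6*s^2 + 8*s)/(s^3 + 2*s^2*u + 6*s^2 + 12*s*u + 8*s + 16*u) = s/(s + 2*u)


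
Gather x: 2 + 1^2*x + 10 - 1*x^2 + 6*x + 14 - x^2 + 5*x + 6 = -2*x^2 + 12*x + 32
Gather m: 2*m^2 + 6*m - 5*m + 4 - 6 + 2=2*m^2 + m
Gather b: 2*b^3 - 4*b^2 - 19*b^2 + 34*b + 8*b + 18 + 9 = 2*b^3 - 23*b^2 + 42*b + 27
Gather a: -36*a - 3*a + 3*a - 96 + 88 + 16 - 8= -36*a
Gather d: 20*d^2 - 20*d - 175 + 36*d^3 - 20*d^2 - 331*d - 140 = 36*d^3 - 351*d - 315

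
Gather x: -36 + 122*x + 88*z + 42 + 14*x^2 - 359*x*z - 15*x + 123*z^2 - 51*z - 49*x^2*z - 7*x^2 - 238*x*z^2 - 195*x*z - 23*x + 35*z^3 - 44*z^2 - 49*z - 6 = x^2*(7 - 49*z) + x*(-238*z^2 - 554*z + 84) + 35*z^3 + 79*z^2 - 12*z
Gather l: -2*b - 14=-2*b - 14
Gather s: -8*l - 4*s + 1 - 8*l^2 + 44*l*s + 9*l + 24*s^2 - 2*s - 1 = -8*l^2 + l + 24*s^2 + s*(44*l - 6)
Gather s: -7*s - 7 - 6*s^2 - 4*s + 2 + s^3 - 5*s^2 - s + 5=s^3 - 11*s^2 - 12*s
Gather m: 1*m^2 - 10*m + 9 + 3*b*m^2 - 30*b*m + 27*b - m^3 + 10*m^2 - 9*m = 27*b - m^3 + m^2*(3*b + 11) + m*(-30*b - 19) + 9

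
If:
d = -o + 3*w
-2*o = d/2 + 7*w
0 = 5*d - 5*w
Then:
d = 0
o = 0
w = 0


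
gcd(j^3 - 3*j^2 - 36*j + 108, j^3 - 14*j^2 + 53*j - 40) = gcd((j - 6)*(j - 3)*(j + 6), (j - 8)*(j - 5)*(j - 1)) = 1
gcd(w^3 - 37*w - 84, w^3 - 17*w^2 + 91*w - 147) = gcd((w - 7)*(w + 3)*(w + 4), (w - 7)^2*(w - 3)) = w - 7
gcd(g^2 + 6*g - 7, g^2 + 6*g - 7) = g^2 + 6*g - 7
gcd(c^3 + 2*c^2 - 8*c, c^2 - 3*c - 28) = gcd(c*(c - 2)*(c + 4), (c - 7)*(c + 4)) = c + 4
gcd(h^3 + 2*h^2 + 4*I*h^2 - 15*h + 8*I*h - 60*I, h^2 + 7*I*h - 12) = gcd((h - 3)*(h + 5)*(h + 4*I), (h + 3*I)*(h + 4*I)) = h + 4*I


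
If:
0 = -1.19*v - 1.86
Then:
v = -1.56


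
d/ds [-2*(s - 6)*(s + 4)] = 4 - 4*s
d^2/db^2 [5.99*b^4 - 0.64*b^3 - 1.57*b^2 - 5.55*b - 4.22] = 71.88*b^2 - 3.84*b - 3.14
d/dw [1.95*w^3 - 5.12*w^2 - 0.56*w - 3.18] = 5.85*w^2 - 10.24*w - 0.56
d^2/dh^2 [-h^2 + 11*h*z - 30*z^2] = -2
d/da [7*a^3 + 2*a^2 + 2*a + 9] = 21*a^2 + 4*a + 2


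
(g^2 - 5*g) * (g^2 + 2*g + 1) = g^4 - 3*g^3 - 9*g^2 - 5*g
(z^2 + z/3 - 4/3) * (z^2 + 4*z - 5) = z^4 + 13*z^3/3 - 5*z^2 - 7*z + 20/3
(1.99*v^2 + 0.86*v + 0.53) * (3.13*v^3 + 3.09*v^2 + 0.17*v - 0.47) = 6.2287*v^5 + 8.8409*v^4 + 4.6546*v^3 + 0.8486*v^2 - 0.3141*v - 0.2491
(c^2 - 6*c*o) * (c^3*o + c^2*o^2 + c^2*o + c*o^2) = c^5*o - 5*c^4*o^2 + c^4*o - 6*c^3*o^3 - 5*c^3*o^2 - 6*c^2*o^3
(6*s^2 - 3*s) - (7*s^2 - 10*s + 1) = -s^2 + 7*s - 1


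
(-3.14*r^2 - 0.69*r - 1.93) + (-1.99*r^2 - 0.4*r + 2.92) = -5.13*r^2 - 1.09*r + 0.99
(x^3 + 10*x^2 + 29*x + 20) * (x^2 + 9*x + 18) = x^5 + 19*x^4 + 137*x^3 + 461*x^2 + 702*x + 360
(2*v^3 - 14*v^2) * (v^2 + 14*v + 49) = 2*v^5 + 14*v^4 - 98*v^3 - 686*v^2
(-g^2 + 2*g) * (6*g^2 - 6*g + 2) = -6*g^4 + 18*g^3 - 14*g^2 + 4*g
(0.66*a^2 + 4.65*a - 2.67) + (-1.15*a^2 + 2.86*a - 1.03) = -0.49*a^2 + 7.51*a - 3.7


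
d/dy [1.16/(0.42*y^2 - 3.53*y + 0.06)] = (4.0948 - 0.9744*y)/(0.42*y^2 - 3.53*y + 0.06)^2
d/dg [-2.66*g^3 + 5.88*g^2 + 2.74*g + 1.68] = -7.98*g^2 + 11.76*g + 2.74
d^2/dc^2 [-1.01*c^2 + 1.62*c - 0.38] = -2.02000000000000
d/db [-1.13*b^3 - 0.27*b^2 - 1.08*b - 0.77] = -3.39*b^2 - 0.54*b - 1.08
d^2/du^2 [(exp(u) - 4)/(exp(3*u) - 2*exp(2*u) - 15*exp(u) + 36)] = (4*exp(4*u) - 18*exp(3*u) + 8*exp(2*u) - 232*exp(u) - 96)*exp(u)/(exp(7*u) - 42*exp(5*u) + 28*exp(4*u) + 609*exp(3*u) - 756*exp(2*u) - 3024*exp(u) + 5184)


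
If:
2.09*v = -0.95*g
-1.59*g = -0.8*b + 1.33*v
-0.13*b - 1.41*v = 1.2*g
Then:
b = 0.00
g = 0.00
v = 0.00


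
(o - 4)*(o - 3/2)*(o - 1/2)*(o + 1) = o^4 - 5*o^3 + 11*o^2/4 + 23*o/4 - 3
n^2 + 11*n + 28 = (n + 4)*(n + 7)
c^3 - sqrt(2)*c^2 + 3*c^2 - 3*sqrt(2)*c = c*(c + 3)*(c - sqrt(2))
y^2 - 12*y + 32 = (y - 8)*(y - 4)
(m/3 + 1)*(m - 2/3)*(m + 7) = m^3/3 + 28*m^2/9 + 43*m/9 - 14/3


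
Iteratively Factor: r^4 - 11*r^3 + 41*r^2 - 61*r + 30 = (r - 5)*(r^3 - 6*r^2 + 11*r - 6) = (r - 5)*(r - 1)*(r^2 - 5*r + 6) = (r - 5)*(r - 3)*(r - 1)*(r - 2)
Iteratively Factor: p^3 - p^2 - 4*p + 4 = (p + 2)*(p^2 - 3*p + 2) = (p - 1)*(p + 2)*(p - 2)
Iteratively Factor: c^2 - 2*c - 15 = (c + 3)*(c - 5)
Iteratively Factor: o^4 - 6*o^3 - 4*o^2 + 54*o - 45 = (o - 5)*(o^3 - o^2 - 9*o + 9) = (o - 5)*(o - 3)*(o^2 + 2*o - 3) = (o - 5)*(o - 3)*(o - 1)*(o + 3)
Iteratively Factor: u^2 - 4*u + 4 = (u - 2)*(u - 2)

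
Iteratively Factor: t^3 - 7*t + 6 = (t - 1)*(t^2 + t - 6) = (t - 2)*(t - 1)*(t + 3)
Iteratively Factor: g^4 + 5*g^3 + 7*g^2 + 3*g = (g + 3)*(g^3 + 2*g^2 + g) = (g + 1)*(g + 3)*(g^2 + g) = (g + 1)^2*(g + 3)*(g)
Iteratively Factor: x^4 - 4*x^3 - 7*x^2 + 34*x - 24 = (x + 3)*(x^3 - 7*x^2 + 14*x - 8) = (x - 2)*(x + 3)*(x^2 - 5*x + 4) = (x - 4)*(x - 2)*(x + 3)*(x - 1)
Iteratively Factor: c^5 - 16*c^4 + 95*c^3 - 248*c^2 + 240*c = (c - 4)*(c^4 - 12*c^3 + 47*c^2 - 60*c) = (c - 4)^2*(c^3 - 8*c^2 + 15*c) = c*(c - 4)^2*(c^2 - 8*c + 15) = c*(c - 5)*(c - 4)^2*(c - 3)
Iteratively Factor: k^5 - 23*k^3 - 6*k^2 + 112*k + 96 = (k + 1)*(k^4 - k^3 - 22*k^2 + 16*k + 96) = (k + 1)*(k + 4)*(k^3 - 5*k^2 - 2*k + 24) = (k - 3)*(k + 1)*(k + 4)*(k^2 - 2*k - 8) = (k - 3)*(k + 1)*(k + 2)*(k + 4)*(k - 4)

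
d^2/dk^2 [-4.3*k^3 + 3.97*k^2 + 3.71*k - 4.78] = 7.94 - 25.8*k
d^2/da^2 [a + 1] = 0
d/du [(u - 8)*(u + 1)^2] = 3*(u - 5)*(u + 1)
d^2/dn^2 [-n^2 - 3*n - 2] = -2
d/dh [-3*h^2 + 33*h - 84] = 33 - 6*h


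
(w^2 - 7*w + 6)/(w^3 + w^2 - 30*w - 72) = (w - 1)/(w^2 + 7*w + 12)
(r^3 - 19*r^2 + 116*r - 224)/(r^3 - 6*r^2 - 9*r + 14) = (r^2 - 12*r + 32)/(r^2 + r - 2)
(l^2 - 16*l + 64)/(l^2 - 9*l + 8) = (l - 8)/(l - 1)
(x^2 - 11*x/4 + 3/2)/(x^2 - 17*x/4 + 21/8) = 2*(x - 2)/(2*x - 7)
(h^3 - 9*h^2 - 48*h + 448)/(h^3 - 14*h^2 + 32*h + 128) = (h + 7)/(h + 2)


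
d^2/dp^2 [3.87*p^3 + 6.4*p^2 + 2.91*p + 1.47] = 23.22*p + 12.8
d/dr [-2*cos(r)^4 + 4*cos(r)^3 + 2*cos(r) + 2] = 2*(4*cos(r)^3 - 6*cos(r)^2 - 1)*sin(r)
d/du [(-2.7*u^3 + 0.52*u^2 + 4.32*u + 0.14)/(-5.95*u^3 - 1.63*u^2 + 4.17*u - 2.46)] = (7.495*u^4 + 28.89*u^3 + 31.635*u^2 - 2.102*u - 11.211)/(35.4025*u^6 + 19.397*u^5 - 46.9661*u^4 + 15.6798*u^3 + 25.4085*u^2 - 20.5164*u + 6.0516)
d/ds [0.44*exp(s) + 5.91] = 0.44*exp(s)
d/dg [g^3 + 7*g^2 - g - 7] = 3*g^2 + 14*g - 1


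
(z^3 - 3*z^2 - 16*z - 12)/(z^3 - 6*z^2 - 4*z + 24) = (z + 1)/(z - 2)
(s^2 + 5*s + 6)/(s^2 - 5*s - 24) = (s + 2)/(s - 8)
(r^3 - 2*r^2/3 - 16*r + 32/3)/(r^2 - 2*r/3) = r - 16/r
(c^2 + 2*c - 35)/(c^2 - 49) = (c - 5)/(c - 7)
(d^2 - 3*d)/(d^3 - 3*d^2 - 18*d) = (3 - d)/(-d^2 + 3*d + 18)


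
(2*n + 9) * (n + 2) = 2*n^2 + 13*n + 18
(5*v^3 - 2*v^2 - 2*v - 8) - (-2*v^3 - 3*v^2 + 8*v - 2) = 7*v^3 + v^2 - 10*v - 6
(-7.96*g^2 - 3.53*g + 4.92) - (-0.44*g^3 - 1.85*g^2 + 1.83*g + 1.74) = 0.44*g^3 - 6.11*g^2 - 5.36*g + 3.18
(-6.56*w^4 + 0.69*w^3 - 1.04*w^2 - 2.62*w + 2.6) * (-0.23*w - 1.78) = 1.5088*w^5 + 11.5181*w^4 - 0.989*w^3 + 2.4538*w^2 + 4.0656*w - 4.628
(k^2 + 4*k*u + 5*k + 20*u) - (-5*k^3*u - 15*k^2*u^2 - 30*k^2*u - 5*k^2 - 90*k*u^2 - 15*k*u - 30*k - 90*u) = 5*k^3*u + 15*k^2*u^2 + 30*k^2*u + 6*k^2 + 90*k*u^2 + 19*k*u + 35*k + 110*u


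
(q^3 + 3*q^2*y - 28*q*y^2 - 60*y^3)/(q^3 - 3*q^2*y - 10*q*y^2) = (q + 6*y)/q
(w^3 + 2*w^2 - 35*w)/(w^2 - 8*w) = (w^2 + 2*w - 35)/(w - 8)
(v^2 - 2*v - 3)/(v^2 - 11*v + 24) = (v + 1)/(v - 8)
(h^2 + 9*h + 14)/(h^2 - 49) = (h + 2)/(h - 7)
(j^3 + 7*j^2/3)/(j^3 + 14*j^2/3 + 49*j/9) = 3*j/(3*j + 7)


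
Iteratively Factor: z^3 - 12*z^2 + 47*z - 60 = (z - 4)*(z^2 - 8*z + 15) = (z - 5)*(z - 4)*(z - 3)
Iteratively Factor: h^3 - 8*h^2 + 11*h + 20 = (h - 5)*(h^2 - 3*h - 4) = (h - 5)*(h - 4)*(h + 1)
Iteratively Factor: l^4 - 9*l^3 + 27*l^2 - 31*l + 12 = (l - 1)*(l^3 - 8*l^2 + 19*l - 12) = (l - 1)^2*(l^2 - 7*l + 12) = (l - 3)*(l - 1)^2*(l - 4)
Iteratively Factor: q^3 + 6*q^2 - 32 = (q - 2)*(q^2 + 8*q + 16) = (q - 2)*(q + 4)*(q + 4)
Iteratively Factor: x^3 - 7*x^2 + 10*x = (x)*(x^2 - 7*x + 10) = x*(x - 5)*(x - 2)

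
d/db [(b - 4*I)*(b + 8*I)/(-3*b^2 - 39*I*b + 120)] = -3*I/(b^2 + 10*I*b - 25)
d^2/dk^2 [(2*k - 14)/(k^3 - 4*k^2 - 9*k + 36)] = 4*((k - 7)*(-3*k^2 + 8*k + 9)^2 + (-3*k^2 + 8*k - (k - 7)*(3*k - 4) + 9)*(k^3 - 4*k^2 - 9*k + 36))/(k^3 - 4*k^2 - 9*k + 36)^3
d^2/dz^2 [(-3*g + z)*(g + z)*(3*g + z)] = 2*g + 6*z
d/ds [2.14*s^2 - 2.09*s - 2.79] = 4.28*s - 2.09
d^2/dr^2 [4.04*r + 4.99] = 0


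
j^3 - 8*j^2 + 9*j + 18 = (j - 6)*(j - 3)*(j + 1)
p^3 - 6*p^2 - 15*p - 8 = (p - 8)*(p + 1)^2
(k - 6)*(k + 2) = k^2 - 4*k - 12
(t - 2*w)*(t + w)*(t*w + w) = t^3*w - t^2*w^2 + t^2*w - 2*t*w^3 - t*w^2 - 2*w^3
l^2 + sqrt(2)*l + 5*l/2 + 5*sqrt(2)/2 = (l + 5/2)*(l + sqrt(2))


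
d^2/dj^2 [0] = 0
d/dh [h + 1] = 1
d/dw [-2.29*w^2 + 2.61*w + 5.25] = 2.61 - 4.58*w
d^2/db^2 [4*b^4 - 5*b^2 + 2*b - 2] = 48*b^2 - 10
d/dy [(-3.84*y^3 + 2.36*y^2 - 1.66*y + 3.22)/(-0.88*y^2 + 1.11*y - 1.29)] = (3.3792*y^4 - 8.5248*y^3 + 16.0196*y^2 - 0.4216*y - 1.4328)/(0.7744*y^4 - 1.9536*y^3 + 3.5025*y^2 - 2.8638*y + 1.6641)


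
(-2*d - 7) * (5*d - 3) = -10*d^2 - 29*d + 21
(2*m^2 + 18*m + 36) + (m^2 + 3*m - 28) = 3*m^2 + 21*m + 8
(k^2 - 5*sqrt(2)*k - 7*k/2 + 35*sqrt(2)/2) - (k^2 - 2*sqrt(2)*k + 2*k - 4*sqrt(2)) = -11*k/2 - 3*sqrt(2)*k + 43*sqrt(2)/2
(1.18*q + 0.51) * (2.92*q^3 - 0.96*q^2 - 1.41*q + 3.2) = 3.4456*q^4 + 0.3564*q^3 - 2.1534*q^2 + 3.0569*q + 1.632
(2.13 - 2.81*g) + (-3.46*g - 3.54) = -6.27*g - 1.41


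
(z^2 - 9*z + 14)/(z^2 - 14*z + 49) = (z - 2)/(z - 7)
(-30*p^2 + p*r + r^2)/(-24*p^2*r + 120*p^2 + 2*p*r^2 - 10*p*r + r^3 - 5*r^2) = (5*p - r)/(4*p*r - 20*p - r^2 + 5*r)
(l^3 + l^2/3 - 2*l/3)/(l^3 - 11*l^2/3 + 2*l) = (l + 1)/(l - 3)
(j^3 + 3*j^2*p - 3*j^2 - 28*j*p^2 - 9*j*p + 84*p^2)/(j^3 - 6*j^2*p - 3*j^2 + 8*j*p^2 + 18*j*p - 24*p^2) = (-j - 7*p)/(-j + 2*p)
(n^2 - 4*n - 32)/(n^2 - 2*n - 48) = (n + 4)/(n + 6)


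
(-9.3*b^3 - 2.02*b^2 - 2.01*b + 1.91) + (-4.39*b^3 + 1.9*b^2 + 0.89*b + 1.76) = -13.69*b^3 - 0.12*b^2 - 1.12*b + 3.67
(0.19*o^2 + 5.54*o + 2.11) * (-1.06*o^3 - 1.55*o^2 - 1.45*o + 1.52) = -0.2014*o^5 - 6.1669*o^4 - 11.0991*o^3 - 11.0147*o^2 + 5.3613*o + 3.2072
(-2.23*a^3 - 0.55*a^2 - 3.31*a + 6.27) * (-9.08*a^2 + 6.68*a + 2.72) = 20.2484*a^5 - 9.9024*a^4 + 20.3152*a^3 - 80.5384*a^2 + 32.8804*a + 17.0544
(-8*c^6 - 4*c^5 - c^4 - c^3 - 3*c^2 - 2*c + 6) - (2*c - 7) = -8*c^6 - 4*c^5 - c^4 - c^3 - 3*c^2 - 4*c + 13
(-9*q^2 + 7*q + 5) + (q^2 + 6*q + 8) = -8*q^2 + 13*q + 13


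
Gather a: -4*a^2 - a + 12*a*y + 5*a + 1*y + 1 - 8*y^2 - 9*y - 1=-4*a^2 + a*(12*y + 4) - 8*y^2 - 8*y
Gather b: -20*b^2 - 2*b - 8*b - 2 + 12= -20*b^2 - 10*b + 10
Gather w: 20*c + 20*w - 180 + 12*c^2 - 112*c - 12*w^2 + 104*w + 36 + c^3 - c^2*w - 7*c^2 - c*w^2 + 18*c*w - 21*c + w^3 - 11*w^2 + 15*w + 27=c^3 + 5*c^2 - 113*c + w^3 + w^2*(-c - 23) + w*(-c^2 + 18*c + 139) - 117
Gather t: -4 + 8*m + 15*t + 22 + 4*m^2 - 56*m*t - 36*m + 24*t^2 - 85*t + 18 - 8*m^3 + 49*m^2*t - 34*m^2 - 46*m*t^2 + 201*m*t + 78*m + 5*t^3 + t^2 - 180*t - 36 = -8*m^3 - 30*m^2 + 50*m + 5*t^3 + t^2*(25 - 46*m) + t*(49*m^2 + 145*m - 250)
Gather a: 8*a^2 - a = 8*a^2 - a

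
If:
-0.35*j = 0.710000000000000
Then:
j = -2.03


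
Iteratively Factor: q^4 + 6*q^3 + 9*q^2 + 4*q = (q + 4)*(q^3 + 2*q^2 + q) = (q + 1)*(q + 4)*(q^2 + q) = q*(q + 1)*(q + 4)*(q + 1)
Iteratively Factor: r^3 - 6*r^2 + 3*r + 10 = (r - 2)*(r^2 - 4*r - 5) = (r - 2)*(r + 1)*(r - 5)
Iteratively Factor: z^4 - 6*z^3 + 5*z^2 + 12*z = (z + 1)*(z^3 - 7*z^2 + 12*z) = (z - 4)*(z + 1)*(z^2 - 3*z) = z*(z - 4)*(z + 1)*(z - 3)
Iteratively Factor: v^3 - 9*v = (v - 3)*(v^2 + 3*v) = v*(v - 3)*(v + 3)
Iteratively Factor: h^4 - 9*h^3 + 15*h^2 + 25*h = (h - 5)*(h^3 - 4*h^2 - 5*h) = (h - 5)*(h + 1)*(h^2 - 5*h) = (h - 5)^2*(h + 1)*(h)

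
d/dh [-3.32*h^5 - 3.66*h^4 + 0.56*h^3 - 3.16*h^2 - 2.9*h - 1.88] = -16.6*h^4 - 14.64*h^3 + 1.68*h^2 - 6.32*h - 2.9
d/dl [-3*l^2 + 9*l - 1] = 9 - 6*l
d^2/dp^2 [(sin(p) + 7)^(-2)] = 2*(7*sin(p) + cos(2*p) + 2)/(sin(p) + 7)^4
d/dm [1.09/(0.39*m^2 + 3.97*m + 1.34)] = (-0.8502*m - 4.3273)/(0.39*m^2 + 3.97*m + 1.34)^2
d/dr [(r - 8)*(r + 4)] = 2*r - 4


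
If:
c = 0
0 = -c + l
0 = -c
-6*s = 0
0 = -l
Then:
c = 0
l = 0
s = 0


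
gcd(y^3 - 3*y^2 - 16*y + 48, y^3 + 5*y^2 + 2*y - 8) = y + 4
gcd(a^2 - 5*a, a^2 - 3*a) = a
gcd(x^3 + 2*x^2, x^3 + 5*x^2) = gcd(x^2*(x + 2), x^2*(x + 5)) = x^2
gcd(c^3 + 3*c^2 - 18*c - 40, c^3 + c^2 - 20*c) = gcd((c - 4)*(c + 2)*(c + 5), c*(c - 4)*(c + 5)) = c^2 + c - 20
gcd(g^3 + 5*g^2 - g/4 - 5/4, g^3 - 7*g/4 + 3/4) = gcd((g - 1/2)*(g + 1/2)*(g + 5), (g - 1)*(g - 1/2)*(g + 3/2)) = g - 1/2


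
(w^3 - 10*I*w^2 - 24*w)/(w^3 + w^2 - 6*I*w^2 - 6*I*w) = (w - 4*I)/(w + 1)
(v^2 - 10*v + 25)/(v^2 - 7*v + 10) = (v - 5)/(v - 2)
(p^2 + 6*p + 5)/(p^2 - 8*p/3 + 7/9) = 9*(p^2 + 6*p + 5)/(9*p^2 - 24*p + 7)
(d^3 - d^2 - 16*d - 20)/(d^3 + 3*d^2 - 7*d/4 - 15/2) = 4*(d^2 - 3*d - 10)/(4*d^2 + 4*d - 15)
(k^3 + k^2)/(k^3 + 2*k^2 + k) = k/(k + 1)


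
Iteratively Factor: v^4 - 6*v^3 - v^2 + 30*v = (v + 2)*(v^3 - 8*v^2 + 15*v) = (v - 5)*(v + 2)*(v^2 - 3*v) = v*(v - 5)*(v + 2)*(v - 3)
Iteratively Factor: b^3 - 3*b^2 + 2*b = (b - 1)*(b^2 - 2*b) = b*(b - 1)*(b - 2)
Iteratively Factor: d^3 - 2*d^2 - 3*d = (d - 3)*(d^2 + d) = (d - 3)*(d + 1)*(d)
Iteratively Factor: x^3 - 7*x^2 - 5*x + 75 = (x - 5)*(x^2 - 2*x - 15) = (x - 5)*(x + 3)*(x - 5)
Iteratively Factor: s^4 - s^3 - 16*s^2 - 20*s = (s - 5)*(s^3 + 4*s^2 + 4*s) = (s - 5)*(s + 2)*(s^2 + 2*s) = s*(s - 5)*(s + 2)*(s + 2)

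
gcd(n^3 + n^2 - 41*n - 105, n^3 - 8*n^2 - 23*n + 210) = n^2 - 2*n - 35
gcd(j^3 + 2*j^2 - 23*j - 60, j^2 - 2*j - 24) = j + 4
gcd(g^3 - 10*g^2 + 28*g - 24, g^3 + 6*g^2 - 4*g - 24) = g - 2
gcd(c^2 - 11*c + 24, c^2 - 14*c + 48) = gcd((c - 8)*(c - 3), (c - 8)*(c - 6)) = c - 8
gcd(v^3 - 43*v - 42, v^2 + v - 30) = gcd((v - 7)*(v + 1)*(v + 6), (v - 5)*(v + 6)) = v + 6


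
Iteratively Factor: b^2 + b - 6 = (b - 2)*(b + 3)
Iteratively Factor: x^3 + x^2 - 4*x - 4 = (x + 2)*(x^2 - x - 2) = (x + 1)*(x + 2)*(x - 2)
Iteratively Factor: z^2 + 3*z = (z + 3)*(z)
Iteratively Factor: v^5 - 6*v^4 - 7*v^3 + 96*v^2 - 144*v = (v - 4)*(v^4 - 2*v^3 - 15*v^2 + 36*v) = (v - 4)*(v + 4)*(v^3 - 6*v^2 + 9*v) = (v - 4)*(v - 3)*(v + 4)*(v^2 - 3*v) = v*(v - 4)*(v - 3)*(v + 4)*(v - 3)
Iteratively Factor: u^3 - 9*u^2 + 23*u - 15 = (u - 1)*(u^2 - 8*u + 15) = (u - 5)*(u - 1)*(u - 3)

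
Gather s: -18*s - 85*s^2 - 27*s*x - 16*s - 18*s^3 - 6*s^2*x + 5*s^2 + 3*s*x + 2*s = -18*s^3 + s^2*(-6*x - 80) + s*(-24*x - 32)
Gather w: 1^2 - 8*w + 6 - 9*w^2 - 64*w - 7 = -9*w^2 - 72*w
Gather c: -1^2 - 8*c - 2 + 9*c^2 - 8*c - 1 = 9*c^2 - 16*c - 4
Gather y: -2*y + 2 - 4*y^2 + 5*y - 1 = -4*y^2 + 3*y + 1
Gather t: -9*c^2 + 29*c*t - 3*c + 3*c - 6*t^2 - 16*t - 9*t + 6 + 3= -9*c^2 - 6*t^2 + t*(29*c - 25) + 9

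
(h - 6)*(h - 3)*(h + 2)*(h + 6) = h^4 - h^3 - 42*h^2 + 36*h + 216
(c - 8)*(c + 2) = c^2 - 6*c - 16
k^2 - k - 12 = (k - 4)*(k + 3)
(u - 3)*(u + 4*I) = u^2 - 3*u + 4*I*u - 12*I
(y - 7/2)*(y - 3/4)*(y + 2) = y^3 - 9*y^2/4 - 47*y/8 + 21/4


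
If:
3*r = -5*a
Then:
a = -3*r/5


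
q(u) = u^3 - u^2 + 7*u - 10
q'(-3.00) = 40.00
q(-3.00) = -67.00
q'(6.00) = 103.00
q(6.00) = 212.00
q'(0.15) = 6.77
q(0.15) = -8.97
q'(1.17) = 8.77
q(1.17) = -1.58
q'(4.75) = 65.19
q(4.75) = 107.86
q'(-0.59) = 9.22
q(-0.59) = -14.68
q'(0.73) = 7.14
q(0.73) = -5.03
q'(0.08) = 6.86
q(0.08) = -9.45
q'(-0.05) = 7.11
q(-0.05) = -10.35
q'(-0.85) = 10.87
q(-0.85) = -17.29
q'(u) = 3*u^2 - 2*u + 7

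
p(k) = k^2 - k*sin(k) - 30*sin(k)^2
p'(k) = -k*cos(k) + 2*k - 60*sin(k)*cos(k) - sin(k)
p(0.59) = -9.27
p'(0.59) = -27.60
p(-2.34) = -11.69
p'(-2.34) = -35.57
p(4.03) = 1.30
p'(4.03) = -17.99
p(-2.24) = -15.19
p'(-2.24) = -34.28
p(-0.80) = -15.37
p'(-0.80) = 29.66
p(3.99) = 2.03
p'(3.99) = -18.39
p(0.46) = -5.91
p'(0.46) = -23.80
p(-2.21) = -16.21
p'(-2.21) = -33.66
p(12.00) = 141.80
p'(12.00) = 41.58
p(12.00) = 141.80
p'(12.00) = 41.58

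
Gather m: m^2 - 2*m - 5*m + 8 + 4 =m^2 - 7*m + 12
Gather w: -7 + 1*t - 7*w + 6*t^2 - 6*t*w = 6*t^2 + t + w*(-6*t - 7) - 7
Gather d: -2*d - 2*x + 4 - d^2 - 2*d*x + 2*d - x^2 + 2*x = -d^2 - 2*d*x - x^2 + 4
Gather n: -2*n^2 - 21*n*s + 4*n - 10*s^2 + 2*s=-2*n^2 + n*(4 - 21*s) - 10*s^2 + 2*s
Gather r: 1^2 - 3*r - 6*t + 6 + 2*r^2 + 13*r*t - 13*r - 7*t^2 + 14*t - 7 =2*r^2 + r*(13*t - 16) - 7*t^2 + 8*t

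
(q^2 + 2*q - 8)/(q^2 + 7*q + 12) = (q - 2)/(q + 3)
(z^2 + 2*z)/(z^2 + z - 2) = z/(z - 1)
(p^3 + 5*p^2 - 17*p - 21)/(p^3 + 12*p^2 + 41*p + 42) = (p^2 - 2*p - 3)/(p^2 + 5*p + 6)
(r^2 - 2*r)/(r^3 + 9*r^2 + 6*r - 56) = r/(r^2 + 11*r + 28)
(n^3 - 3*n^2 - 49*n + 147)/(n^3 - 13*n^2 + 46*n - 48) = (n^2 - 49)/(n^2 - 10*n + 16)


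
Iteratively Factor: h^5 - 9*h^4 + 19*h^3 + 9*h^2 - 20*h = (h + 1)*(h^4 - 10*h^3 + 29*h^2 - 20*h) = (h - 5)*(h + 1)*(h^3 - 5*h^2 + 4*h) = (h - 5)*(h - 4)*(h + 1)*(h^2 - h) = h*(h - 5)*(h - 4)*(h + 1)*(h - 1)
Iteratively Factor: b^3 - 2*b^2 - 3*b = (b)*(b^2 - 2*b - 3) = b*(b - 3)*(b + 1)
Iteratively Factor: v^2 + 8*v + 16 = (v + 4)*(v + 4)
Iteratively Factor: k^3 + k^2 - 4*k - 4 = (k + 2)*(k^2 - k - 2) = (k - 2)*(k + 2)*(k + 1)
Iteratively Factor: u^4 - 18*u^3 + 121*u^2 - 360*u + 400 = (u - 5)*(u^3 - 13*u^2 + 56*u - 80) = (u - 5)*(u - 4)*(u^2 - 9*u + 20) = (u - 5)^2*(u - 4)*(u - 4)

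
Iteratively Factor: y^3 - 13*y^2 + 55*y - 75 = (y - 5)*(y^2 - 8*y + 15) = (y - 5)^2*(y - 3)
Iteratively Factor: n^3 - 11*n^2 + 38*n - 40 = (n - 2)*(n^2 - 9*n + 20) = (n - 5)*(n - 2)*(n - 4)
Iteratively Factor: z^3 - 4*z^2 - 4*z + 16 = (z + 2)*(z^2 - 6*z + 8) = (z - 2)*(z + 2)*(z - 4)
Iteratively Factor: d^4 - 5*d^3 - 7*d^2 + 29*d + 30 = (d + 1)*(d^3 - 6*d^2 - d + 30) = (d - 5)*(d + 1)*(d^2 - d - 6) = (d - 5)*(d + 1)*(d + 2)*(d - 3)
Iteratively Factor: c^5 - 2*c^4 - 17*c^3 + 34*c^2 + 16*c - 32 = (c + 4)*(c^4 - 6*c^3 + 7*c^2 + 6*c - 8) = (c + 1)*(c + 4)*(c^3 - 7*c^2 + 14*c - 8) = (c - 4)*(c + 1)*(c + 4)*(c^2 - 3*c + 2) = (c - 4)*(c - 1)*(c + 1)*(c + 4)*(c - 2)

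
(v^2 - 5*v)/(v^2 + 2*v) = (v - 5)/(v + 2)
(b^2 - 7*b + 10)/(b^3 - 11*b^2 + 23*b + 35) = (b - 2)/(b^2 - 6*b - 7)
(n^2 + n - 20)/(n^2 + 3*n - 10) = (n - 4)/(n - 2)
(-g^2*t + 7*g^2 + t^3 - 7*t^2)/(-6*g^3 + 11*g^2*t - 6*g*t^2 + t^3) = (g*t - 7*g + t^2 - 7*t)/(6*g^2 - 5*g*t + t^2)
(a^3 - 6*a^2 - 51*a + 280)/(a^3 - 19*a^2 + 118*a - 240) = (a + 7)/(a - 6)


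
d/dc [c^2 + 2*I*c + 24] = 2*c + 2*I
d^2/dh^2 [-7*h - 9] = 0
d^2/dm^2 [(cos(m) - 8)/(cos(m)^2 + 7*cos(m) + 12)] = (-9*(1 - cos(2*m))^2*cos(m)/4 + 39*(1 - cos(2*m))^2/4 - 1042*cos(m) + 61*cos(2*m) + 117*cos(3*m)/2 + cos(5*m)/2 - 738)/((cos(m) + 3)^3*(cos(m) + 4)^3)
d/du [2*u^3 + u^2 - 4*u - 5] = 6*u^2 + 2*u - 4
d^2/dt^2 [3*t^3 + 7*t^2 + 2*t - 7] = 18*t + 14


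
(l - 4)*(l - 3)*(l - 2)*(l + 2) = l^4 - 7*l^3 + 8*l^2 + 28*l - 48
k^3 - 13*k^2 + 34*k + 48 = (k - 8)*(k - 6)*(k + 1)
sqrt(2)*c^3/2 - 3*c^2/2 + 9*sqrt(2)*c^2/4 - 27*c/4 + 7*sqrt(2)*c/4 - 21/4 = (c + 7/2)*(c - 3*sqrt(2)/2)*(sqrt(2)*c/2 + sqrt(2)/2)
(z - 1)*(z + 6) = z^2 + 5*z - 6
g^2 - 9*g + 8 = (g - 8)*(g - 1)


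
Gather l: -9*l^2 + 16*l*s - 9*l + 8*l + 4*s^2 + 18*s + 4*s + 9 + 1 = -9*l^2 + l*(16*s - 1) + 4*s^2 + 22*s + 10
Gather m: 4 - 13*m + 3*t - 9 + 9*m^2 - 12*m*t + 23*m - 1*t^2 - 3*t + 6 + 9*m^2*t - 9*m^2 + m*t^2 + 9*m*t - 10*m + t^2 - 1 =9*m^2*t + m*(t^2 - 3*t)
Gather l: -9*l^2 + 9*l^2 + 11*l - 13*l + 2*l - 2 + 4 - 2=0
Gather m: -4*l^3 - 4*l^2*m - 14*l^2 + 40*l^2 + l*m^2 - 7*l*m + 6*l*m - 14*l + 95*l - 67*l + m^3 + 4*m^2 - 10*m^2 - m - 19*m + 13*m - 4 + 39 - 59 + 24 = -4*l^3 + 26*l^2 + 14*l + m^3 + m^2*(l - 6) + m*(-4*l^2 - l - 7)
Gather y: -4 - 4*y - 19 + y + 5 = -3*y - 18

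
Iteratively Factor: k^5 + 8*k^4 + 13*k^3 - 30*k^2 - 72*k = (k - 2)*(k^4 + 10*k^3 + 33*k^2 + 36*k) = (k - 2)*(k + 3)*(k^3 + 7*k^2 + 12*k) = (k - 2)*(k + 3)^2*(k^2 + 4*k) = k*(k - 2)*(k + 3)^2*(k + 4)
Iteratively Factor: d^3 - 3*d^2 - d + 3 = (d - 3)*(d^2 - 1) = (d - 3)*(d - 1)*(d + 1)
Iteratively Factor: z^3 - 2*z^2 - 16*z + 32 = (z + 4)*(z^2 - 6*z + 8) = (z - 2)*(z + 4)*(z - 4)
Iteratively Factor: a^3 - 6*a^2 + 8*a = (a - 4)*(a^2 - 2*a) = (a - 4)*(a - 2)*(a)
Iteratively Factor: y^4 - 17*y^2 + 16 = (y - 4)*(y^3 + 4*y^2 - y - 4) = (y - 4)*(y - 1)*(y^2 + 5*y + 4) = (y - 4)*(y - 1)*(y + 1)*(y + 4)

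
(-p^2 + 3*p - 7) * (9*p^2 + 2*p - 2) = -9*p^4 + 25*p^3 - 55*p^2 - 20*p + 14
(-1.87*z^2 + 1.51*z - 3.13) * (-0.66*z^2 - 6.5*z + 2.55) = 1.2342*z^4 + 11.1584*z^3 - 12.5177*z^2 + 24.1955*z - 7.9815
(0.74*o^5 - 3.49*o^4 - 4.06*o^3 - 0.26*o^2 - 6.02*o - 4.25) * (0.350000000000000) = 0.259*o^5 - 1.2215*o^4 - 1.421*o^3 - 0.091*o^2 - 2.107*o - 1.4875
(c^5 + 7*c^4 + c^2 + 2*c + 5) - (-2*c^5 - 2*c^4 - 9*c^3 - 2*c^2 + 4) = 3*c^5 + 9*c^4 + 9*c^3 + 3*c^2 + 2*c + 1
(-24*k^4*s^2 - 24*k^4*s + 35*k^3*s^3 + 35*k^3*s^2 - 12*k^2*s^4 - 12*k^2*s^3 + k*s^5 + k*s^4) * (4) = -96*k^4*s^2 - 96*k^4*s + 140*k^3*s^3 + 140*k^3*s^2 - 48*k^2*s^4 - 48*k^2*s^3 + 4*k*s^5 + 4*k*s^4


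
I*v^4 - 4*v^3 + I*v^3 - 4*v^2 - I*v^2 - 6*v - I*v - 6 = (v + 1)*(v + 2*I)*(v + 3*I)*(I*v + 1)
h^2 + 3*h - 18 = (h - 3)*(h + 6)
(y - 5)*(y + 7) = y^2 + 2*y - 35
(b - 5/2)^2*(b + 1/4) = b^3 - 19*b^2/4 + 5*b + 25/16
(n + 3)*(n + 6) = n^2 + 9*n + 18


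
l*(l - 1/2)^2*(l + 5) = l^4 + 4*l^3 - 19*l^2/4 + 5*l/4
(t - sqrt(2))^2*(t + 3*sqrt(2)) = t^3 + sqrt(2)*t^2 - 10*t + 6*sqrt(2)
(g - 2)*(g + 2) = g^2 - 4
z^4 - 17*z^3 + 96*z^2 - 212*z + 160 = (z - 8)*(z - 5)*(z - 2)^2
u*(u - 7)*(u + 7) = u^3 - 49*u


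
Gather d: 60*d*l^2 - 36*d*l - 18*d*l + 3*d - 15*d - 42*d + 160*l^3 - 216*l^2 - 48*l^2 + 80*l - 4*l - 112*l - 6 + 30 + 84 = d*(60*l^2 - 54*l - 54) + 160*l^3 - 264*l^2 - 36*l + 108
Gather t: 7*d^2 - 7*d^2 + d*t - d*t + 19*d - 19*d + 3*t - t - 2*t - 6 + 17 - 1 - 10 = 0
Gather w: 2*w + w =3*w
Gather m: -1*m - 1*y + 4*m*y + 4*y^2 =m*(4*y - 1) + 4*y^2 - y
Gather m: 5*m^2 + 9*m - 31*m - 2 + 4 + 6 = 5*m^2 - 22*m + 8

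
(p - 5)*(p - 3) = p^2 - 8*p + 15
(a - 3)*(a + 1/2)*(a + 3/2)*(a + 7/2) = a^4 + 5*a^3/2 - 35*a^2/4 - 165*a/8 - 63/8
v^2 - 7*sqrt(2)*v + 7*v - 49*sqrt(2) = (v + 7)*(v - 7*sqrt(2))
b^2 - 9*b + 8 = (b - 8)*(b - 1)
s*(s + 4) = s^2 + 4*s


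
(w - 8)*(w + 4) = w^2 - 4*w - 32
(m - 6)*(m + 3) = m^2 - 3*m - 18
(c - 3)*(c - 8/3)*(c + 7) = c^3 + 4*c^2/3 - 95*c/3 + 56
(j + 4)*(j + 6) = j^2 + 10*j + 24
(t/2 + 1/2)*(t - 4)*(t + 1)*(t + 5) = t^4/2 + 3*t^3/2 - 17*t^2/2 - 39*t/2 - 10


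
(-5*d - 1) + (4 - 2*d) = 3 - 7*d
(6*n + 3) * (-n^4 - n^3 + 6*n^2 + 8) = -6*n^5 - 9*n^4 + 33*n^3 + 18*n^2 + 48*n + 24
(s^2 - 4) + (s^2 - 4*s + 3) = 2*s^2 - 4*s - 1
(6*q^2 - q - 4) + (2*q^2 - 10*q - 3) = 8*q^2 - 11*q - 7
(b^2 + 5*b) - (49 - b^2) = 2*b^2 + 5*b - 49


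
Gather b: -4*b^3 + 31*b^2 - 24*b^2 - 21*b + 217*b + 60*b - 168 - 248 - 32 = -4*b^3 + 7*b^2 + 256*b - 448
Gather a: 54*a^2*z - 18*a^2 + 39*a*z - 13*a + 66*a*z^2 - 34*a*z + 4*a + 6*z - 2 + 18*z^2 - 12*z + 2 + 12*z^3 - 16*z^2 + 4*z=a^2*(54*z - 18) + a*(66*z^2 + 5*z - 9) + 12*z^3 + 2*z^2 - 2*z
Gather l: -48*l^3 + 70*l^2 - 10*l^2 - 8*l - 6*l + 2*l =-48*l^3 + 60*l^2 - 12*l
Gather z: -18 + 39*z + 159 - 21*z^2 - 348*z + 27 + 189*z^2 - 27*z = 168*z^2 - 336*z + 168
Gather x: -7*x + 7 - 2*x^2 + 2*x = -2*x^2 - 5*x + 7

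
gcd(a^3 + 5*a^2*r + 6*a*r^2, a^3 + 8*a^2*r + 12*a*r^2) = a^2 + 2*a*r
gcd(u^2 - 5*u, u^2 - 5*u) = u^2 - 5*u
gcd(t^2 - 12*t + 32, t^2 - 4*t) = t - 4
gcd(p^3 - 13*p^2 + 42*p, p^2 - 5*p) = p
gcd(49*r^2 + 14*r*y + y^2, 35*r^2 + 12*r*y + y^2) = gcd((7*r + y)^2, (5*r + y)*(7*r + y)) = 7*r + y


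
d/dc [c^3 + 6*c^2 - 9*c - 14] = 3*c^2 + 12*c - 9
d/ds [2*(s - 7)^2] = 4*s - 28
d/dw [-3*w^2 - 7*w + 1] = -6*w - 7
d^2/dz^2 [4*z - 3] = 0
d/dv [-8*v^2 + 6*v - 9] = 6 - 16*v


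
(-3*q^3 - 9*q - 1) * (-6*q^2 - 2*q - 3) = 18*q^5 + 6*q^4 + 63*q^3 + 24*q^2 + 29*q + 3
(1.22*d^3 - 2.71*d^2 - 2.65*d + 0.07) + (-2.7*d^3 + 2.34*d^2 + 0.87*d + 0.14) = -1.48*d^3 - 0.37*d^2 - 1.78*d + 0.21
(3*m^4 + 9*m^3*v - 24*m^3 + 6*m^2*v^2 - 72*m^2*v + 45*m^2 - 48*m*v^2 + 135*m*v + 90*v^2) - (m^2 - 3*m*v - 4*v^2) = 3*m^4 + 9*m^3*v - 24*m^3 + 6*m^2*v^2 - 72*m^2*v + 44*m^2 - 48*m*v^2 + 138*m*v + 94*v^2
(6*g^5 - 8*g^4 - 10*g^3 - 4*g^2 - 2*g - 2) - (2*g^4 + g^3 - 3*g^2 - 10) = 6*g^5 - 10*g^4 - 11*g^3 - g^2 - 2*g + 8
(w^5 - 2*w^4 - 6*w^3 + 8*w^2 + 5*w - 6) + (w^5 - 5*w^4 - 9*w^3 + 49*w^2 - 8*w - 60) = 2*w^5 - 7*w^4 - 15*w^3 + 57*w^2 - 3*w - 66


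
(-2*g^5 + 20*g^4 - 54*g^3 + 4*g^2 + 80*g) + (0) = -2*g^5 + 20*g^4 - 54*g^3 + 4*g^2 + 80*g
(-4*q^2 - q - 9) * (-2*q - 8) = 8*q^3 + 34*q^2 + 26*q + 72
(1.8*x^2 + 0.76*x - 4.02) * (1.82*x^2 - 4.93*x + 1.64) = 3.276*x^4 - 7.4908*x^3 - 8.1112*x^2 + 21.065*x - 6.5928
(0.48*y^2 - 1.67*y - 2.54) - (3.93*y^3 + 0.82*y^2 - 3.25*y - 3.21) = -3.93*y^3 - 0.34*y^2 + 1.58*y + 0.67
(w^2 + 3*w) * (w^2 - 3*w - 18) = w^4 - 27*w^2 - 54*w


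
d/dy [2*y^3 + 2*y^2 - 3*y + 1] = 6*y^2 + 4*y - 3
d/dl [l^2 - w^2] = 2*l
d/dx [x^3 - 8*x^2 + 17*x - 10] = 3*x^2 - 16*x + 17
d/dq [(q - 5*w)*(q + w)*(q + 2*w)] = 3*q^2 - 4*q*w - 13*w^2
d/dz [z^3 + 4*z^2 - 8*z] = 3*z^2 + 8*z - 8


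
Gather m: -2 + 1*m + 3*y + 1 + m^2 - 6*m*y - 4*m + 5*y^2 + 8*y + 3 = m^2 + m*(-6*y - 3) + 5*y^2 + 11*y + 2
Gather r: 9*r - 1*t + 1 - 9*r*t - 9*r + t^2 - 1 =-9*r*t + t^2 - t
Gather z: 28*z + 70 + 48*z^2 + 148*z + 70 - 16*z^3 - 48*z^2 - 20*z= -16*z^3 + 156*z + 140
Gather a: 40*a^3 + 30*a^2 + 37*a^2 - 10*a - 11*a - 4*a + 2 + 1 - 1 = 40*a^3 + 67*a^2 - 25*a + 2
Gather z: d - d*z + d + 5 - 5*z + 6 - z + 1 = 2*d + z*(-d - 6) + 12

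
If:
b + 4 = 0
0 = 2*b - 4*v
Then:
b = -4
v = -2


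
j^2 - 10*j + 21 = (j - 7)*(j - 3)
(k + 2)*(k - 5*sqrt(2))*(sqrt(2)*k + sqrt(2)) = sqrt(2)*k^3 - 10*k^2 + 3*sqrt(2)*k^2 - 30*k + 2*sqrt(2)*k - 20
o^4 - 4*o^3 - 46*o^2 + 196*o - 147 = (o - 7)*(o - 3)*(o - 1)*(o + 7)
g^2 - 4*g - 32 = (g - 8)*(g + 4)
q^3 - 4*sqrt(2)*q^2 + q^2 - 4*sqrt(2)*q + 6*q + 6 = (q + 1)*(q - 3*sqrt(2))*(q - sqrt(2))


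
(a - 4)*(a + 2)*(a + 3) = a^3 + a^2 - 14*a - 24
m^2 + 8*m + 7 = (m + 1)*(m + 7)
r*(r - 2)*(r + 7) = r^3 + 5*r^2 - 14*r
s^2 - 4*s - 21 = (s - 7)*(s + 3)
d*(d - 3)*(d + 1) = d^3 - 2*d^2 - 3*d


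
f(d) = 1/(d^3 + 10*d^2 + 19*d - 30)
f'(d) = (-3*d^2 - 20*d - 19)/(d^3 + 10*d^2 + 19*d - 30)^2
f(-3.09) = -0.04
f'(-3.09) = 0.03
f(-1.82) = -0.03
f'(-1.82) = 0.01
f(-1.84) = -0.03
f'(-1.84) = 0.01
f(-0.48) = -0.03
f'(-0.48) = -0.01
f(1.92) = 0.02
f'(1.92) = -0.03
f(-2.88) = -0.04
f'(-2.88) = 0.02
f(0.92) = -0.31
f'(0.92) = -3.72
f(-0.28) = -0.03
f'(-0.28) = -0.01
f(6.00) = 0.00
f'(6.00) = 0.00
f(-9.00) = -0.00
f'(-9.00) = -0.00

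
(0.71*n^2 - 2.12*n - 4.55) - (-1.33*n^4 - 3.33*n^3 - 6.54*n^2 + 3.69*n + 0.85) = 1.33*n^4 + 3.33*n^3 + 7.25*n^2 - 5.81*n - 5.4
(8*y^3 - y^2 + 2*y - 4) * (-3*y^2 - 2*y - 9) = -24*y^5 - 13*y^4 - 76*y^3 + 17*y^2 - 10*y + 36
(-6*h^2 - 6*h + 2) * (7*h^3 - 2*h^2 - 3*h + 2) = -42*h^5 - 30*h^4 + 44*h^3 + 2*h^2 - 18*h + 4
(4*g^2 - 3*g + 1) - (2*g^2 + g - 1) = 2*g^2 - 4*g + 2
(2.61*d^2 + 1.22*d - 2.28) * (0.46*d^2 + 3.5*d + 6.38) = 1.2006*d^4 + 9.6962*d^3 + 19.873*d^2 - 0.1964*d - 14.5464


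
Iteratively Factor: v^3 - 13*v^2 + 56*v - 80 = (v - 5)*(v^2 - 8*v + 16) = (v - 5)*(v - 4)*(v - 4)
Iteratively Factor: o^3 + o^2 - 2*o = (o + 2)*(o^2 - o) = o*(o + 2)*(o - 1)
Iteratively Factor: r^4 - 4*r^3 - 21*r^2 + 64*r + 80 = (r + 1)*(r^3 - 5*r^2 - 16*r + 80) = (r + 1)*(r + 4)*(r^2 - 9*r + 20) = (r - 5)*(r + 1)*(r + 4)*(r - 4)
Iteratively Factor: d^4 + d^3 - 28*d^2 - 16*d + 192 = (d + 4)*(d^3 - 3*d^2 - 16*d + 48) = (d - 3)*(d + 4)*(d^2 - 16) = (d - 3)*(d + 4)^2*(d - 4)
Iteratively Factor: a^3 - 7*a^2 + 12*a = (a - 4)*(a^2 - 3*a) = a*(a - 4)*(a - 3)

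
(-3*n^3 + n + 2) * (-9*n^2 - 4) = 27*n^5 + 3*n^3 - 18*n^2 - 4*n - 8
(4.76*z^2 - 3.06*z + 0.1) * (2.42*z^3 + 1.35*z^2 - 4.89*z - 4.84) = 11.5192*z^5 - 0.9792*z^4 - 27.1654*z^3 - 7.94*z^2 + 14.3214*z - 0.484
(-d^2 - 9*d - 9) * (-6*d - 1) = 6*d^3 + 55*d^2 + 63*d + 9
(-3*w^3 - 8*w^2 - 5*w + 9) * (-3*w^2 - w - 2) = 9*w^5 + 27*w^4 + 29*w^3 - 6*w^2 + w - 18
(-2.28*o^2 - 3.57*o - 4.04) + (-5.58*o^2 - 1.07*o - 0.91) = -7.86*o^2 - 4.64*o - 4.95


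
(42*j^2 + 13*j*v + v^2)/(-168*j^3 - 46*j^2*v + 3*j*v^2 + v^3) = (7*j + v)/(-28*j^2 - 3*j*v + v^2)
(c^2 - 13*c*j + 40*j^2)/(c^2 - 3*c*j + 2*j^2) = (c^2 - 13*c*j + 40*j^2)/(c^2 - 3*c*j + 2*j^2)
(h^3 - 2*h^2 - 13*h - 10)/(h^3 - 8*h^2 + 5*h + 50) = (h + 1)/(h - 5)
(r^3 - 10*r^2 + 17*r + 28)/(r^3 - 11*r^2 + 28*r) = (r + 1)/r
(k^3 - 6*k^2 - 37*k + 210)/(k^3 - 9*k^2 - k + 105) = (k + 6)/(k + 3)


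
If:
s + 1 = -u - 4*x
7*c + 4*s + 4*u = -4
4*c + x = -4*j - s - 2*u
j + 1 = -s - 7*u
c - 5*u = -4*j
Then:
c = 464/1551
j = 4/141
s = -53/33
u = 128/1551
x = 203/1551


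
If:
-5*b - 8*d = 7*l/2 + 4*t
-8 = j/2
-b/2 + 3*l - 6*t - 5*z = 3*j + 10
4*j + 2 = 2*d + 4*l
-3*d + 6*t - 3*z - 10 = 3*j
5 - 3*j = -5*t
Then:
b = 113918/2475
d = -52861/2475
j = -16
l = -11932/2475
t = -53/5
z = 31741/2475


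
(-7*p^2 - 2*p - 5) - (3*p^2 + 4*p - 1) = -10*p^2 - 6*p - 4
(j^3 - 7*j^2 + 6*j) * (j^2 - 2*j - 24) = j^5 - 9*j^4 - 4*j^3 + 156*j^2 - 144*j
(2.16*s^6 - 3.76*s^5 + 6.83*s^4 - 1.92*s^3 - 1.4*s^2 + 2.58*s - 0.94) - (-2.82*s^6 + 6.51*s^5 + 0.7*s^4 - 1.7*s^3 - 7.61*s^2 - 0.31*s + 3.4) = 4.98*s^6 - 10.27*s^5 + 6.13*s^4 - 0.22*s^3 + 6.21*s^2 + 2.89*s - 4.34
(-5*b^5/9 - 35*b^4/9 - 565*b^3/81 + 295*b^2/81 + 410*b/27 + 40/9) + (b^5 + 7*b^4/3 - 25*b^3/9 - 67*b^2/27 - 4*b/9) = 4*b^5/9 - 14*b^4/9 - 790*b^3/81 + 94*b^2/81 + 398*b/27 + 40/9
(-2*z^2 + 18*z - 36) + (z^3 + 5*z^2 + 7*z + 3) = z^3 + 3*z^2 + 25*z - 33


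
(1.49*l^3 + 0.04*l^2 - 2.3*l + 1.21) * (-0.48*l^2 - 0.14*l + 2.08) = -0.7152*l^5 - 0.2278*l^4 + 4.1976*l^3 - 0.1756*l^2 - 4.9534*l + 2.5168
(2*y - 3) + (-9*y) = -7*y - 3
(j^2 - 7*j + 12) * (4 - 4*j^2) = -4*j^4 + 28*j^3 - 44*j^2 - 28*j + 48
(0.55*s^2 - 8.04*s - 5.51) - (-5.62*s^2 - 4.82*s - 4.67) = 6.17*s^2 - 3.22*s - 0.84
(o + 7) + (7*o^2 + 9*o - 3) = 7*o^2 + 10*o + 4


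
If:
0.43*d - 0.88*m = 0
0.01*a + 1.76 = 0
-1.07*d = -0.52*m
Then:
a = -176.00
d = 0.00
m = 0.00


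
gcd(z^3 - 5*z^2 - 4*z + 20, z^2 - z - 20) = z - 5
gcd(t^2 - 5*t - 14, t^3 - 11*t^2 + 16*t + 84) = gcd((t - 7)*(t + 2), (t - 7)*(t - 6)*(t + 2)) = t^2 - 5*t - 14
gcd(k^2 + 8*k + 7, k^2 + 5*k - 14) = k + 7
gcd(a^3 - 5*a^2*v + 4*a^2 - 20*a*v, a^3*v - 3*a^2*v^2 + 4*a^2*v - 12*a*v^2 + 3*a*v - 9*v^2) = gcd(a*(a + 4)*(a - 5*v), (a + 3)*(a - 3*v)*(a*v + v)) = 1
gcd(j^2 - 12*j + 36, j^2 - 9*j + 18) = j - 6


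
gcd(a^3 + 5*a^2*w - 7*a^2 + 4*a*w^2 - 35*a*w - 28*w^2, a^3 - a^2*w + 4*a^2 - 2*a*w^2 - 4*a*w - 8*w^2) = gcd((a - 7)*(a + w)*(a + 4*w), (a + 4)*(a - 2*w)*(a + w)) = a + w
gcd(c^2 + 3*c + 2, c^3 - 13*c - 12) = c + 1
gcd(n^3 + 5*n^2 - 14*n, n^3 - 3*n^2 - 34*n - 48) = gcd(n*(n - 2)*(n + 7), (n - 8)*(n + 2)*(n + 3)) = 1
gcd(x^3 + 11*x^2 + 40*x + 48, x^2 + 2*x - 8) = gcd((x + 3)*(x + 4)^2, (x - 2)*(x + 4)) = x + 4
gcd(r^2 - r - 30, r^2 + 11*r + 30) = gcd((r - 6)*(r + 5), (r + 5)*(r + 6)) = r + 5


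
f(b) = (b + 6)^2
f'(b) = 2*b + 12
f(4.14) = 102.82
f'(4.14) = 20.28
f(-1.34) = 21.72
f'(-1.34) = 9.32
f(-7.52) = 2.31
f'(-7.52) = -3.04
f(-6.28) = 0.08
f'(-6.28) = -0.56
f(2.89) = 79.03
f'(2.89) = 17.78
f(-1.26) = 22.47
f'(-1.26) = 9.48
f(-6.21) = 0.04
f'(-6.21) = -0.42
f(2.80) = 77.44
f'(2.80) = 17.60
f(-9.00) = 9.00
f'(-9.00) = -6.00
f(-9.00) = 9.00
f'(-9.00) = -6.00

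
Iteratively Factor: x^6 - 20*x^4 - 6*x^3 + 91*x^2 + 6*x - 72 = (x + 3)*(x^5 - 3*x^4 - 11*x^3 + 27*x^2 + 10*x - 24) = (x - 4)*(x + 3)*(x^4 + x^3 - 7*x^2 - x + 6) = (x - 4)*(x + 1)*(x + 3)*(x^3 - 7*x + 6) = (x - 4)*(x - 2)*(x + 1)*(x + 3)*(x^2 + 2*x - 3) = (x - 4)*(x - 2)*(x - 1)*(x + 1)*(x + 3)*(x + 3)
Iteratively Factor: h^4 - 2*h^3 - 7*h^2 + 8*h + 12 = (h + 1)*(h^3 - 3*h^2 - 4*h + 12) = (h - 2)*(h + 1)*(h^2 - h - 6) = (h - 3)*(h - 2)*(h + 1)*(h + 2)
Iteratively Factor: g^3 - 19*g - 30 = (g + 2)*(g^2 - 2*g - 15) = (g - 5)*(g + 2)*(g + 3)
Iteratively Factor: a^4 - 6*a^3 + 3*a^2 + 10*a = (a)*(a^3 - 6*a^2 + 3*a + 10) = a*(a - 5)*(a^2 - a - 2) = a*(a - 5)*(a + 1)*(a - 2)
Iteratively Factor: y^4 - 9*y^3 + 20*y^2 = (y - 4)*(y^3 - 5*y^2) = y*(y - 4)*(y^2 - 5*y) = y^2*(y - 4)*(y - 5)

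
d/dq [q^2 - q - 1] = 2*q - 1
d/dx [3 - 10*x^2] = -20*x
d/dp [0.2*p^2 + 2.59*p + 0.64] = 0.4*p + 2.59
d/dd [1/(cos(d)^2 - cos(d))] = (-sin(d)/cos(d)^2 + 2*tan(d))/(cos(d) - 1)^2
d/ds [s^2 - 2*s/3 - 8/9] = 2*s - 2/3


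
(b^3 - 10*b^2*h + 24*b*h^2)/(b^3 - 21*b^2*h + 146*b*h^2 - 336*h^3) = b*(b - 4*h)/(b^2 - 15*b*h + 56*h^2)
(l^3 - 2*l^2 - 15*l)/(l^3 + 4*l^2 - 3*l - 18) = l*(l - 5)/(l^2 + l - 6)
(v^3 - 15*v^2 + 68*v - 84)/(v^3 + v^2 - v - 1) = (v^3 - 15*v^2 + 68*v - 84)/(v^3 + v^2 - v - 1)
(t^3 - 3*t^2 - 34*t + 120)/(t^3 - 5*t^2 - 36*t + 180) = (t - 4)/(t - 6)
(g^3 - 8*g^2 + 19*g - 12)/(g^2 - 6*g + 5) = (g^2 - 7*g + 12)/(g - 5)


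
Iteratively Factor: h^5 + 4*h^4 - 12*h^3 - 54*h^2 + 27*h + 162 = (h + 3)*(h^4 + h^3 - 15*h^2 - 9*h + 54) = (h + 3)^2*(h^3 - 2*h^2 - 9*h + 18) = (h - 2)*(h + 3)^2*(h^2 - 9) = (h - 3)*(h - 2)*(h + 3)^2*(h + 3)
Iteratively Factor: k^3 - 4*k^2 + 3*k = (k - 3)*(k^2 - k) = k*(k - 3)*(k - 1)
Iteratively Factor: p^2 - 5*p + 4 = (p - 1)*(p - 4)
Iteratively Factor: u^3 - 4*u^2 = (u)*(u^2 - 4*u) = u^2*(u - 4)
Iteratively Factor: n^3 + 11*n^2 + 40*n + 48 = (n + 4)*(n^2 + 7*n + 12) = (n + 3)*(n + 4)*(n + 4)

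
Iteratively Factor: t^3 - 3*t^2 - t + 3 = (t - 3)*(t^2 - 1) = (t - 3)*(t + 1)*(t - 1)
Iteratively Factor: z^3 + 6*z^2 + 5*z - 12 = (z + 3)*(z^2 + 3*z - 4) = (z + 3)*(z + 4)*(z - 1)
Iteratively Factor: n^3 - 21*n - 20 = (n + 1)*(n^2 - n - 20) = (n + 1)*(n + 4)*(n - 5)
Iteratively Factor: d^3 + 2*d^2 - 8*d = (d - 2)*(d^2 + 4*d) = (d - 2)*(d + 4)*(d)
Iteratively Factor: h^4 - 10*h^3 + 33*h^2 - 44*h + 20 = (h - 1)*(h^3 - 9*h^2 + 24*h - 20) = (h - 2)*(h - 1)*(h^2 - 7*h + 10) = (h - 5)*(h - 2)*(h - 1)*(h - 2)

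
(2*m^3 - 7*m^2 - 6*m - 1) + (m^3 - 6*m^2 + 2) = 3*m^3 - 13*m^2 - 6*m + 1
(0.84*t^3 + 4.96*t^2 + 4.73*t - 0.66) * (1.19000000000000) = 0.9996*t^3 + 5.9024*t^2 + 5.6287*t - 0.7854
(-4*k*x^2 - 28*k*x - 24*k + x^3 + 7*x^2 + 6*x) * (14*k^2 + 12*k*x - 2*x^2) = -56*k^3*x^2 - 392*k^3*x - 336*k^3 - 34*k^2*x^3 - 238*k^2*x^2 - 204*k^2*x + 20*k*x^4 + 140*k*x^3 + 120*k*x^2 - 2*x^5 - 14*x^4 - 12*x^3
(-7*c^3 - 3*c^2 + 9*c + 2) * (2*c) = -14*c^4 - 6*c^3 + 18*c^2 + 4*c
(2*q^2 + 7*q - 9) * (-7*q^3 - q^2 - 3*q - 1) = -14*q^5 - 51*q^4 + 50*q^3 - 14*q^2 + 20*q + 9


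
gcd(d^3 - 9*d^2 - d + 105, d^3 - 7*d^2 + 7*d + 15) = d - 5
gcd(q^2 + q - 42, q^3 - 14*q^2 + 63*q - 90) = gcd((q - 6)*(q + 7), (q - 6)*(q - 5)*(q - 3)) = q - 6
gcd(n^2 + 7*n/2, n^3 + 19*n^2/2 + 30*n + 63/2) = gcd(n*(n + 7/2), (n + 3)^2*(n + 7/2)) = n + 7/2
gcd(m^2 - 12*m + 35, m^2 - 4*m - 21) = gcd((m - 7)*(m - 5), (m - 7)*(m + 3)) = m - 7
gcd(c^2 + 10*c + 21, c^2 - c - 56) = c + 7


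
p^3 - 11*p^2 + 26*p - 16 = (p - 8)*(p - 2)*(p - 1)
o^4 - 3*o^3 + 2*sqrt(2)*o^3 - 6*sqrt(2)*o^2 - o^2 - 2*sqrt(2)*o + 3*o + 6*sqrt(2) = (o - 3)*(o - 1)*(o + 1)*(o + 2*sqrt(2))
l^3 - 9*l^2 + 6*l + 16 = (l - 8)*(l - 2)*(l + 1)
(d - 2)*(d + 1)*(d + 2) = d^3 + d^2 - 4*d - 4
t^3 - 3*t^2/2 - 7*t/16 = t*(t - 7/4)*(t + 1/4)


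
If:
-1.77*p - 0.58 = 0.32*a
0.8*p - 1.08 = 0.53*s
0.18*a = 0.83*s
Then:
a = -5.17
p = 0.61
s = -1.12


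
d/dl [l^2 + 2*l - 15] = 2*l + 2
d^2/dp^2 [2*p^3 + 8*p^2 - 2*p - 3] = 12*p + 16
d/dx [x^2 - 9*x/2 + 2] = 2*x - 9/2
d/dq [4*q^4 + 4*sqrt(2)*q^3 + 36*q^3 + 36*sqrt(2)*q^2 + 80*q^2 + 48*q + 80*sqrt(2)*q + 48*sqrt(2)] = 16*q^3 + 12*sqrt(2)*q^2 + 108*q^2 + 72*sqrt(2)*q + 160*q + 48 + 80*sqrt(2)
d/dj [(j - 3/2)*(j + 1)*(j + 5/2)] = 3*j^2 + 4*j - 11/4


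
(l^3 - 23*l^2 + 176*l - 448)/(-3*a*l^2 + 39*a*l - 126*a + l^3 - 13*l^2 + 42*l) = (-l^2 + 16*l - 64)/(3*a*l - 18*a - l^2 + 6*l)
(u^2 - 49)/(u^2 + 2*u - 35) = (u - 7)/(u - 5)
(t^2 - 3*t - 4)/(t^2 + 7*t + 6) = (t - 4)/(t + 6)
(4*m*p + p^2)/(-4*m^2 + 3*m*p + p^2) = p/(-m + p)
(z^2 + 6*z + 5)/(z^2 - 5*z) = (z^2 + 6*z + 5)/(z*(z - 5))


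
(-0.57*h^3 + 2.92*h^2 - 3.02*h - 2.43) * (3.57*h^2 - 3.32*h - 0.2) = -2.0349*h^5 + 12.3168*h^4 - 20.3618*h^3 + 0.767299999999999*h^2 + 8.6716*h + 0.486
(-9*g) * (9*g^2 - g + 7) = -81*g^3 + 9*g^2 - 63*g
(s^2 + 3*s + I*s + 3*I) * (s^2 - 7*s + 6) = s^4 - 4*s^3 + I*s^3 - 15*s^2 - 4*I*s^2 + 18*s - 15*I*s + 18*I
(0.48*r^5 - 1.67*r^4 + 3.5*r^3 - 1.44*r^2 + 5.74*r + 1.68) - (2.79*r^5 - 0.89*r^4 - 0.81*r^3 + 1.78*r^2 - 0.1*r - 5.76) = -2.31*r^5 - 0.78*r^4 + 4.31*r^3 - 3.22*r^2 + 5.84*r + 7.44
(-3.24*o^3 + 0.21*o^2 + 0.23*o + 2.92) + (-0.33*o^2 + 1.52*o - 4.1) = -3.24*o^3 - 0.12*o^2 + 1.75*o - 1.18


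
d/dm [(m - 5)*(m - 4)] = 2*m - 9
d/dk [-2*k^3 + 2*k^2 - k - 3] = -6*k^2 + 4*k - 1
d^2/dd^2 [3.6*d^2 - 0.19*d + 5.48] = 7.20000000000000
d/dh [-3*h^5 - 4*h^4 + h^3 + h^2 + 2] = h*(-15*h^3 - 16*h^2 + 3*h + 2)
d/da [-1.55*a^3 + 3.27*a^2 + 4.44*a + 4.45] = -4.65*a^2 + 6.54*a + 4.44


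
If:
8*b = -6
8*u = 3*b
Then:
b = -3/4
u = -9/32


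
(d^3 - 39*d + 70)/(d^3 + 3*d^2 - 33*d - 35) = (d - 2)/(d + 1)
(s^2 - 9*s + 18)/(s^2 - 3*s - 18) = (s - 3)/(s + 3)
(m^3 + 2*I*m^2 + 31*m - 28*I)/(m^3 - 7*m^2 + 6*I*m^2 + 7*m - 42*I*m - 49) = (m - 4*I)/(m - 7)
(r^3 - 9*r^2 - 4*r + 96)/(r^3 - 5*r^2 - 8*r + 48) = (r - 8)/(r - 4)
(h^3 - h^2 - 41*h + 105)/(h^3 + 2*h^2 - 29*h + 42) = (h - 5)/(h - 2)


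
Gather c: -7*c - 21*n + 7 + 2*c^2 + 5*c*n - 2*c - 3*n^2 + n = 2*c^2 + c*(5*n - 9) - 3*n^2 - 20*n + 7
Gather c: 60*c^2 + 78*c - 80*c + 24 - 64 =60*c^2 - 2*c - 40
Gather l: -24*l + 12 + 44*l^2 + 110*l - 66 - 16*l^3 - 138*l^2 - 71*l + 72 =-16*l^3 - 94*l^2 + 15*l + 18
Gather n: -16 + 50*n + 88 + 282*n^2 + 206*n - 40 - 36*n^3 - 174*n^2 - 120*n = -36*n^3 + 108*n^2 + 136*n + 32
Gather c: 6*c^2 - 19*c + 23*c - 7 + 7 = 6*c^2 + 4*c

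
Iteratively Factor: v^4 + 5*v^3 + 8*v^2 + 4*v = (v + 2)*(v^3 + 3*v^2 + 2*v) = (v + 2)^2*(v^2 + v) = (v + 1)*(v + 2)^2*(v)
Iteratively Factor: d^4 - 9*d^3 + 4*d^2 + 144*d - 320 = (d - 4)*(d^3 - 5*d^2 - 16*d + 80) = (d - 5)*(d - 4)*(d^2 - 16) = (d - 5)*(d - 4)*(d + 4)*(d - 4)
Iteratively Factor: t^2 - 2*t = (t - 2)*(t)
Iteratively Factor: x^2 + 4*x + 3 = (x + 3)*(x + 1)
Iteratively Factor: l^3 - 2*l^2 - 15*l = (l + 3)*(l^2 - 5*l) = l*(l + 3)*(l - 5)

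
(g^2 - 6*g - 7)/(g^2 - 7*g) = (g + 1)/g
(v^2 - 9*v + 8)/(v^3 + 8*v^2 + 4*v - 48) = (v^2 - 9*v + 8)/(v^3 + 8*v^2 + 4*v - 48)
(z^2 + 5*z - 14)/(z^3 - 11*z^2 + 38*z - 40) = (z + 7)/(z^2 - 9*z + 20)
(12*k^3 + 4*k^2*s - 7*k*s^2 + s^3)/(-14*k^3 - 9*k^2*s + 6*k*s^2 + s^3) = (-6*k + s)/(7*k + s)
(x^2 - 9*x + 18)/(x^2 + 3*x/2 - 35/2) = 2*(x^2 - 9*x + 18)/(2*x^2 + 3*x - 35)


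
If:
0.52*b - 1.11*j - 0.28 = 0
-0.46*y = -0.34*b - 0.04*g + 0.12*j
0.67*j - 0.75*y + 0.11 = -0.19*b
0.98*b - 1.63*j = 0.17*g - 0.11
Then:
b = -7.37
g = -6.32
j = -3.70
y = -5.03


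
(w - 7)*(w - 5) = w^2 - 12*w + 35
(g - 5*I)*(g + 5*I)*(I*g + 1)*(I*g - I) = -g^4 + g^3 + I*g^3 - 25*g^2 - I*g^2 + 25*g + 25*I*g - 25*I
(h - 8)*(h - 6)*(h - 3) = h^3 - 17*h^2 + 90*h - 144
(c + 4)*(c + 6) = c^2 + 10*c + 24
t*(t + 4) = t^2 + 4*t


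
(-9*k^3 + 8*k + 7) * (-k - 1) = 9*k^4 + 9*k^3 - 8*k^2 - 15*k - 7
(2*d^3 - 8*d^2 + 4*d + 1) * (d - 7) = 2*d^4 - 22*d^3 + 60*d^2 - 27*d - 7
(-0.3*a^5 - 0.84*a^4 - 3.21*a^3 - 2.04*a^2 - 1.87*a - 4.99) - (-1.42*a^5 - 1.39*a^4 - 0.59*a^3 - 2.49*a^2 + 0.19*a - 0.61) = 1.12*a^5 + 0.55*a^4 - 2.62*a^3 + 0.45*a^2 - 2.06*a - 4.38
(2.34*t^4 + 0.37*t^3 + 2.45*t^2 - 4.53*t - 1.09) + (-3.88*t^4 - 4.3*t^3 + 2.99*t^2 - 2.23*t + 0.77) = -1.54*t^4 - 3.93*t^3 + 5.44*t^2 - 6.76*t - 0.32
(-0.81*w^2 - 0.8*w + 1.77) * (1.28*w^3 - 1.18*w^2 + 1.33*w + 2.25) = -1.0368*w^5 - 0.0682*w^4 + 2.1323*w^3 - 4.9751*w^2 + 0.5541*w + 3.9825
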